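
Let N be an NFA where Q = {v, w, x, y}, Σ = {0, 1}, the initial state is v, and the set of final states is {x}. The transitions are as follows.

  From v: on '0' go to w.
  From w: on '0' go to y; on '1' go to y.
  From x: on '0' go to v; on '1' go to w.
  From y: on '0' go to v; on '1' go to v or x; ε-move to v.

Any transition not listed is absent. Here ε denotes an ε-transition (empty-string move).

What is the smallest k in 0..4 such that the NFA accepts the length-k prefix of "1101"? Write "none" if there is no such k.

none

Start in {v}.
Read '1': v→∅; now ∅.
The set is empty and remains empty for the remaining 3 symbols.
No reachable set along the way intersects F.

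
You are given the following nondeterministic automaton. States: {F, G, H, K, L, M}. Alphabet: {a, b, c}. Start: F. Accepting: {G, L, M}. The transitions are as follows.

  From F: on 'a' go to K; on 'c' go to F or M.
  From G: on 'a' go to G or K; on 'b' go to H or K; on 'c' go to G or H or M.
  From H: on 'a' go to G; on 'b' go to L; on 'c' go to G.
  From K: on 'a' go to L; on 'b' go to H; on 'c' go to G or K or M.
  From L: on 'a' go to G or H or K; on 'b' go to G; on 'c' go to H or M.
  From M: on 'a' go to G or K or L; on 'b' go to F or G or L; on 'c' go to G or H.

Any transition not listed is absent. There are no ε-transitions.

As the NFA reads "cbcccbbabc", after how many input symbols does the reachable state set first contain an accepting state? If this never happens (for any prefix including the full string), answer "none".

Start in {F}.
Read 'c': {F} → {F, M}.
None of the earlier sets intersect F, but {F, M} does.

1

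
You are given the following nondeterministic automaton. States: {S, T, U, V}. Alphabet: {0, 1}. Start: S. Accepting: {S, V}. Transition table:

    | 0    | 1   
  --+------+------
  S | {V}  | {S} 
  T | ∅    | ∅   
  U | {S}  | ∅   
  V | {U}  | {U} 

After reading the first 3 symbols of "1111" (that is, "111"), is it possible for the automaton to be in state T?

No

Start in {S}.
Read '1': {S} → {S}.
Read '1': {S} → {S}.
Read '1': {S} → {S}.
State T is not in {S}.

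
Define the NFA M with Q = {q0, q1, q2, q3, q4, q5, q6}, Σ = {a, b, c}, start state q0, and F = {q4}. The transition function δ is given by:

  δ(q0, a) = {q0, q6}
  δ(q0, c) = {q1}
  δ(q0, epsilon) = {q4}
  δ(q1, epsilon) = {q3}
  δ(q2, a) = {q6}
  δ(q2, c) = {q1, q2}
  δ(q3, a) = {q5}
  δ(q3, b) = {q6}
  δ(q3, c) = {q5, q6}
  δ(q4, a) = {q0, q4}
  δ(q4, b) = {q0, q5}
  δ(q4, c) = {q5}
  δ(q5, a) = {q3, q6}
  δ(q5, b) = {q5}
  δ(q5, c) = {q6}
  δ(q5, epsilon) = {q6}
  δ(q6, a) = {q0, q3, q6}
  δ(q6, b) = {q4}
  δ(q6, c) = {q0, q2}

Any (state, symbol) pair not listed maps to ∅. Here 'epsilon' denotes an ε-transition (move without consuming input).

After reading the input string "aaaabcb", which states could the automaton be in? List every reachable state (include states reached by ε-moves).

{q0, q4, q5, q6}

Start: ε-closure({q0}) = {q0, q4}.
Read 'a': {q0, q4} → {q0, q4, q6}.
Read 'a': {q0, q4, q6} → {q0, q3, q4, q6}.
Read 'a': {q0, q3, q4, q6} → {q0, q3, q4, q5, q6}.
Read 'a': {q0, q3, q4, q5, q6} → {q0, q3, q4, q5, q6}.
Read 'b': {q0, q3, q4, q5, q6} → {q0, q4, q5, q6}.
Read 'c': {q0, q4, q5, q6} → {q0, q1, q2, q3, q4, q5, q6}.
Read 'b': {q0, q1, q2, q3, q4, q5, q6} → {q0, q4, q5, q6}.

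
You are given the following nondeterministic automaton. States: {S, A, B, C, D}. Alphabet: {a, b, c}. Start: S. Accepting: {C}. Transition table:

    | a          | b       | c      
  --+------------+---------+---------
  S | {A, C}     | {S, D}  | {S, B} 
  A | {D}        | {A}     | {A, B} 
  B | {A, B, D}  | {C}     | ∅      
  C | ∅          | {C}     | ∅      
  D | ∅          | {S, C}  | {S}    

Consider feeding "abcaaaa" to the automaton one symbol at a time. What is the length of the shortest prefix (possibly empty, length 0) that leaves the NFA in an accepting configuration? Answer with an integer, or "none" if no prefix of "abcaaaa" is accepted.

1

Start in {S}.
Read 'a': {S} → {A, C}.
None of the earlier sets intersect F, but {A, C} does.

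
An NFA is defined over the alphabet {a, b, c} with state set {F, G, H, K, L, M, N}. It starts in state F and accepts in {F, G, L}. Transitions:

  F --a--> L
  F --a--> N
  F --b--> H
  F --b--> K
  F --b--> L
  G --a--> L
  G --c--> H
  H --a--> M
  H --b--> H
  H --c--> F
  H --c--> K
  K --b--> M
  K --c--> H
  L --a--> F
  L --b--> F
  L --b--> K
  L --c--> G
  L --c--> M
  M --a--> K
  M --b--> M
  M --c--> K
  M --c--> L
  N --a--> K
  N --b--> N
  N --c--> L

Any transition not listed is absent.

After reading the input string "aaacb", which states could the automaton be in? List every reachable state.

{F, K, M}

Start in {F}.
Read 'a': F→{L, N}; now {L, N}.
Read 'a': L→{F}, N→{K}; now {F, K}.
Read 'a': F→{L, N}, K→∅; now {L, N}.
Read 'c': L→{G, M}, N→{L}; now {G, L, M}.
Read 'b': G→∅, L→{F, K}, M→{M}; now {F, K, M}.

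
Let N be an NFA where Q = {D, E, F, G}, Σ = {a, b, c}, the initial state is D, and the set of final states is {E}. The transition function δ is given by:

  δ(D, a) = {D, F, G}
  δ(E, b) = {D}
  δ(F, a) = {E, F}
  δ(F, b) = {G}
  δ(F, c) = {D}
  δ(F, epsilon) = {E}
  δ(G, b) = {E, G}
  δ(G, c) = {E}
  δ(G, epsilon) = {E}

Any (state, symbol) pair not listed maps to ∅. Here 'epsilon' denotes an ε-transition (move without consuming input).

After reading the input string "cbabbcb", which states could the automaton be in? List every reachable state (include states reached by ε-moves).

Start in {D}.
Read 'c': {D} → ∅.
The set is empty and remains empty for the remaining 6 symbols.

∅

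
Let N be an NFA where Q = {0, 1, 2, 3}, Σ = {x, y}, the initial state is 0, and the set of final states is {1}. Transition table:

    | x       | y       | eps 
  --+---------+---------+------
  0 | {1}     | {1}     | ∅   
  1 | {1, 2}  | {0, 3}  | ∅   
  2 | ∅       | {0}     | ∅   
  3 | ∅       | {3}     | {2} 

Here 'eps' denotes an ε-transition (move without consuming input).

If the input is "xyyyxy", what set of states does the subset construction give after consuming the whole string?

Start in {0}.
Read 'x': 0→{1}; now {1}.
Read 'y': 1→{0, 3}; union {0, 3}; ε-closure = {0, 2, 3}.
Read 'y': 0→{1}, 2→{0}, 3→{3}; union {0, 1, 3}; ε-closure = {0, 1, 2, 3}.
Read 'y': 0→{1}, 1→{0, 3}, 2→{0}, 3→{3}; union {0, 1, 3}; ε-closure = {0, 1, 2, 3}.
Read 'x': 0→{1}, 1→{1, 2}, 2→∅, 3→∅; now {1, 2}.
Read 'y': 1→{0, 3}, 2→{0}; union {0, 3}; ε-closure = {0, 2, 3}.

{0, 2, 3}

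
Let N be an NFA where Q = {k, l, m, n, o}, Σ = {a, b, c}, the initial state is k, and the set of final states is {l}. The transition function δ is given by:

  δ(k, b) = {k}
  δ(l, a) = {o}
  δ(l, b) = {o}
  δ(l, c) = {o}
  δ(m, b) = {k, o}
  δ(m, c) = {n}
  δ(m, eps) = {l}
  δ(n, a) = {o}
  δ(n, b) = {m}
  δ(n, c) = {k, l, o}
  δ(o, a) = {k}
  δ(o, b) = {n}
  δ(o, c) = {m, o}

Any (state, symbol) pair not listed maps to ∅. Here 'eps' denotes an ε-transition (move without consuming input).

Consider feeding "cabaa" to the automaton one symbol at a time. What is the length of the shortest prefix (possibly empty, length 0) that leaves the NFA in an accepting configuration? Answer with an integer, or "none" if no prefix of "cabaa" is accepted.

Start in {k}.
Read 'c': k→∅; now ∅.
The set is empty and remains empty for the remaining 4 symbols.
No reachable set along the way intersects F.

none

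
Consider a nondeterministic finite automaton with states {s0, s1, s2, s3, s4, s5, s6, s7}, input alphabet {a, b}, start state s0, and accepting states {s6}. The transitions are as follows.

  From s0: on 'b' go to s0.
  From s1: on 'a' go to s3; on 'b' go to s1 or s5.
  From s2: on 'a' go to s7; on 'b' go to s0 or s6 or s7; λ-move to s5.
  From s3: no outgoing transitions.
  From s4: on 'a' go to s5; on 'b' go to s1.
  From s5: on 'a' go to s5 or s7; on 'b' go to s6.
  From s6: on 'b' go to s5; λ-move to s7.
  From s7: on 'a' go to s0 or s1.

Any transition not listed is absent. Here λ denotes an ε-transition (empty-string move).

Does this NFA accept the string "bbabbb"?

No

Start in {s0}.
Read 'b': {s0} → {s0}.
Read 'b': {s0} → {s0}.
Read 'a': {s0} → ∅.
The set is empty and remains empty for the remaining 3 symbols.
The final set ∅ contains no accepting state.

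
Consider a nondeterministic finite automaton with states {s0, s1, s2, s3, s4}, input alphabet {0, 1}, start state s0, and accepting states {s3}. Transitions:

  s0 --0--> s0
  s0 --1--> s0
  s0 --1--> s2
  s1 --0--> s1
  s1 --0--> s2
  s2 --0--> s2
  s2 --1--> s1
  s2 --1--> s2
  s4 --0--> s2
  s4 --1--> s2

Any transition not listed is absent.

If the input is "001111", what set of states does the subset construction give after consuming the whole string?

{s0, s1, s2}

Start in {s0}.
Read '0': s0→{s0}; now {s0}.
Read '0': s0→{s0}; now {s0}.
Read '1': s0→{s0, s2}; now {s0, s2}.
Read '1': s0→{s0, s2}, s2→{s1, s2}; now {s0, s1, s2}.
Read '1': s0→{s0, s2}, s1→∅, s2→{s1, s2}; now {s0, s1, s2}.
Read '1': s0→{s0, s2}, s1→∅, s2→{s1, s2}; now {s0, s1, s2}.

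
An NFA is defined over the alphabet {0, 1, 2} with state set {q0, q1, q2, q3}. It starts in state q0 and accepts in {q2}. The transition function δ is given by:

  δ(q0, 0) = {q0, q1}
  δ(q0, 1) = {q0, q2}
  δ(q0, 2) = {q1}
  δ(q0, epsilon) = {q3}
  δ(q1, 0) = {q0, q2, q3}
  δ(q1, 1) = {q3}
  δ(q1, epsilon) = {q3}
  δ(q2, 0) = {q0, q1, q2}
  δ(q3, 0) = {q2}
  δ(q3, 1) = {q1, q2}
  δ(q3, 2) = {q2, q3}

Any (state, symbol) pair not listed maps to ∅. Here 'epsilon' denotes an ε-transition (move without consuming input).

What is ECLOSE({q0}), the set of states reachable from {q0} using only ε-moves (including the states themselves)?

{q0, q3}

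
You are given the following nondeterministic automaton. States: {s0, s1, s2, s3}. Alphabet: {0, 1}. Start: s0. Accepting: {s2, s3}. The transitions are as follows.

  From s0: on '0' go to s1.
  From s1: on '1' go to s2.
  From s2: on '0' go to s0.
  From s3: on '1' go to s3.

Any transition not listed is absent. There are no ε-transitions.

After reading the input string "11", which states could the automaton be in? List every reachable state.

∅

Start in {s0}.
Read '1': s0→∅; now ∅.
The set is empty and remains empty for the remaining 1 symbol.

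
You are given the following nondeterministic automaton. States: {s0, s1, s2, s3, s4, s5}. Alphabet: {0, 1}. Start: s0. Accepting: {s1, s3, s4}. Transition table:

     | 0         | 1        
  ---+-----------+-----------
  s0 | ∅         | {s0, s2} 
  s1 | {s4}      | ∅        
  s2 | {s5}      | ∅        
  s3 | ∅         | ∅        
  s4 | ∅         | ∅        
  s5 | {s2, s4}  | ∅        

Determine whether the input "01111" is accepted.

No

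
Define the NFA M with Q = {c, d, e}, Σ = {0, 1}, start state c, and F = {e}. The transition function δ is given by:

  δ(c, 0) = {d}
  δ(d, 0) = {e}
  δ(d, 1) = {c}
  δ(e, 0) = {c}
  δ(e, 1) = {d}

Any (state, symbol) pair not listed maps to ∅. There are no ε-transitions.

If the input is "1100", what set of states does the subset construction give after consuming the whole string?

∅

Start in {c}.
Read '1': c→∅; now ∅.
The set is empty and remains empty for the remaining 3 symbols.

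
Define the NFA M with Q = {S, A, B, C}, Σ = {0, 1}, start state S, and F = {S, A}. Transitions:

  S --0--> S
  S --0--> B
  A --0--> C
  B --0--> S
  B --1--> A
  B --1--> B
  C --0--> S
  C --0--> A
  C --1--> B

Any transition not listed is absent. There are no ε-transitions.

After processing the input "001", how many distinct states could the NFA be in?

Start in {S}.
Read '0': {S} → {S, B}.
Read '0': {S, B} → {S, B}.
Read '1': {S, B} → {A, B}.
That set has 2 states.

2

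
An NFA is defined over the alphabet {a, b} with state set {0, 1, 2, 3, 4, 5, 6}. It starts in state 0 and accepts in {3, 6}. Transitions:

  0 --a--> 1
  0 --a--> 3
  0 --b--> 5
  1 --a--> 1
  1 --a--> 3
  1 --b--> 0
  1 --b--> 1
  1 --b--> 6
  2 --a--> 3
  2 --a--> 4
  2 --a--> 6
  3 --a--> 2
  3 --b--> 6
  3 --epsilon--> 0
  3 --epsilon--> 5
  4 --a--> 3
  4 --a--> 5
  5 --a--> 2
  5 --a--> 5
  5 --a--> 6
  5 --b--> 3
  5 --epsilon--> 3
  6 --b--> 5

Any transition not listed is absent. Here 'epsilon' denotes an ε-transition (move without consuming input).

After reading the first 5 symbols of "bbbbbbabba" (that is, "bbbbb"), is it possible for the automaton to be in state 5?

Start in {0}.
Read 'b': 0→{5}; union {5}; ε-closure = {0, 3, 5}.
Read 'b': 0→{5}, 3→{6}, 5→{3}; union {3, 5, 6}; ε-closure = {0, 3, 5, 6}.
Read 'b': 0→{5}, 3→{6}, 5→{3}, 6→{5}; union {3, 5, 6}; ε-closure = {0, 3, 5, 6}.
Read 'b': 0→{5}, 3→{6}, 5→{3}, 6→{5}; union {3, 5, 6}; ε-closure = {0, 3, 5, 6}.
Read 'b': 0→{5}, 3→{6}, 5→{3}, 6→{5}; union {3, 5, 6}; ε-closure = {0, 3, 5, 6}.
State 5 is in {0, 3, 5, 6}.

Yes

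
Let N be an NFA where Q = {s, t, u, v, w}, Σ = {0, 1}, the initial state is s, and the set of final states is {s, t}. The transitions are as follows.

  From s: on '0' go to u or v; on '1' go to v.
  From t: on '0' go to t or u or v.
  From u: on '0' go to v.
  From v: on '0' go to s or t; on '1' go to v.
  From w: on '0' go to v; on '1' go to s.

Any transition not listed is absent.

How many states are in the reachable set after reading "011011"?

Start in {s}.
Read '0': {s} → {u, v}.
Read '1': {u, v} → {v}.
Read '1': {v} → {v}.
Read '0': {v} → {s, t}.
Read '1': {s, t} → {v}.
Read '1': {v} → {v}.
That set has 1 state.

1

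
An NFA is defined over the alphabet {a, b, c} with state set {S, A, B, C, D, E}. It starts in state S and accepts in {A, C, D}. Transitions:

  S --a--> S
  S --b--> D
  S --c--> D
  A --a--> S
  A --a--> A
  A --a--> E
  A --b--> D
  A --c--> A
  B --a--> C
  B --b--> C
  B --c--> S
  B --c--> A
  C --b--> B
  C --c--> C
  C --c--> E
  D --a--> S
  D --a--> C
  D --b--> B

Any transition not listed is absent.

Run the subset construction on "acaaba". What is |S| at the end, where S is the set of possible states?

2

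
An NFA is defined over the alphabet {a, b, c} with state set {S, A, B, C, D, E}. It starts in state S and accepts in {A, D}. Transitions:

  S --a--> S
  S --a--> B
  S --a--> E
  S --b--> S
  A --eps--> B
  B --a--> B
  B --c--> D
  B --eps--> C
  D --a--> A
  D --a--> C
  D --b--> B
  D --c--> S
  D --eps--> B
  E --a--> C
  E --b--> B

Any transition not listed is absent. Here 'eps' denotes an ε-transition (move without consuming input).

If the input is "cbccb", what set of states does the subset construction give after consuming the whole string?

∅

Start in {S}.
Read 'c': {S} → ∅.
The set is empty and remains empty for the remaining 4 symbols.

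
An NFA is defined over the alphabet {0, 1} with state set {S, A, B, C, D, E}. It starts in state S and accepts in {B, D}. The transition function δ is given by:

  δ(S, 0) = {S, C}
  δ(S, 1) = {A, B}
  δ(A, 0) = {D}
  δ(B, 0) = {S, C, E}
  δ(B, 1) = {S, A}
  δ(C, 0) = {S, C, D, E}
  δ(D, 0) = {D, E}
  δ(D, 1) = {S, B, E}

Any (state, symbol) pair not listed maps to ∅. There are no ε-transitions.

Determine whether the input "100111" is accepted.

Yes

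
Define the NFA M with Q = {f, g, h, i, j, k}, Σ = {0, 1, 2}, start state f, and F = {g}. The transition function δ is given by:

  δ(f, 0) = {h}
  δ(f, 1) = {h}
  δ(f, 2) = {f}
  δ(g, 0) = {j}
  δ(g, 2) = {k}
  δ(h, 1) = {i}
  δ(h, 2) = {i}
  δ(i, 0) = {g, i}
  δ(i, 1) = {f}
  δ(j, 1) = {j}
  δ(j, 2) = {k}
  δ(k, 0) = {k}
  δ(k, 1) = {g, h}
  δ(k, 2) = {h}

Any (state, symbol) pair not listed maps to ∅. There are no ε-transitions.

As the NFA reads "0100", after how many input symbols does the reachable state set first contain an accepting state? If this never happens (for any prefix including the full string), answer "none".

Start in {f}.
Read '0': f→{h}; now {h}.
Read '1': h→{i}; now {i}.
Read '0': i→{g, i}; now {g, i}.
None of the earlier sets intersect F, but {g, i} does.

3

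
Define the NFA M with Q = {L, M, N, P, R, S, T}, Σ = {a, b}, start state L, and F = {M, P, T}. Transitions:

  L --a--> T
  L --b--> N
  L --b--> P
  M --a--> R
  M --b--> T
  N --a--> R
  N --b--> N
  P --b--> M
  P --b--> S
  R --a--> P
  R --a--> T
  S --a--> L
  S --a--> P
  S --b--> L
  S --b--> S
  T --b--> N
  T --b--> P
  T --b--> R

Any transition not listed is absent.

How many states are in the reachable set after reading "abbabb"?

5

Start in {L}.
Read 'a': {L} → {T}.
Read 'b': {T} → {N, P, R}.
Read 'b': {N, P, R} → {M, N, S}.
Read 'a': {M, N, S} → {L, P, R}.
Read 'b': {L, P, R} → {M, N, P, S}.
Read 'b': {M, N, P, S} → {L, M, N, S, T}.
That set has 5 states.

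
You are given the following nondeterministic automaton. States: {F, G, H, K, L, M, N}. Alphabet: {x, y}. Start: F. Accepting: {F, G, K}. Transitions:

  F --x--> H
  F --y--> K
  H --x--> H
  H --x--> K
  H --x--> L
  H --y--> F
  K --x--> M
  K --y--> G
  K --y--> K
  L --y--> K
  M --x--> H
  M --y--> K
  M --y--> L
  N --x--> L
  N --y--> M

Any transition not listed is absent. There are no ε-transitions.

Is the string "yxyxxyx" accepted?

No

Start in {F}.
Read 'y': {F} → {K}.
Read 'x': {K} → {M}.
Read 'y': {M} → {K, L}.
Read 'x': {K, L} → {M}.
Read 'x': {M} → {H}.
Read 'y': {H} → {F}.
Read 'x': {F} → {H}.
The final set {H} contains no accepting state.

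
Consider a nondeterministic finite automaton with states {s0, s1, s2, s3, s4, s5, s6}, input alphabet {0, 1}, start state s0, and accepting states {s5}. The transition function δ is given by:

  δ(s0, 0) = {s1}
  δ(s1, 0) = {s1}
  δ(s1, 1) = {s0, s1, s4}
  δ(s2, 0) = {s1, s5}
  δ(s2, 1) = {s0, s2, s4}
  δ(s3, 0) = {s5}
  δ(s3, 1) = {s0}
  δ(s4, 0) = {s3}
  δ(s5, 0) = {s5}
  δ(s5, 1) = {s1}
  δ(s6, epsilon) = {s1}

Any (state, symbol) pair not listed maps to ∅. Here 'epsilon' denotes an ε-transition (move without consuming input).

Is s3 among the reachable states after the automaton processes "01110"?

Start in {s0}.
Read '0': s0→{s1}; now {s1}.
Read '1': s1→{s0, s1, s4}; now {s0, s1, s4}.
Read '1': s0→∅, s1→{s0, s1, s4}, s4→∅; now {s0, s1, s4}.
Read '1': s0→∅, s1→{s0, s1, s4}, s4→∅; now {s0, s1, s4}.
Read '0': s0→{s1}, s1→{s1}, s4→{s3}; now {s1, s3}.
State s3 is in {s1, s3}.

Yes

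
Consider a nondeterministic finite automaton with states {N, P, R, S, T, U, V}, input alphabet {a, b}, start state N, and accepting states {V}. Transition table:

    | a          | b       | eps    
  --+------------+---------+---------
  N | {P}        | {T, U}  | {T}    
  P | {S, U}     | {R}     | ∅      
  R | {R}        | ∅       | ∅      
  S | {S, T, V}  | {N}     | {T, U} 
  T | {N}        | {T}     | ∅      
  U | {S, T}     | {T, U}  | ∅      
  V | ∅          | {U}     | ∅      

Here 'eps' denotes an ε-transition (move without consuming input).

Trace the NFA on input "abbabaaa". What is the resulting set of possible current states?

{N, P, S, T, U, V}

Start: ε-closure({N}) = {N, T}.
Read 'a': N→{P}, T→{N}; union {N, P}; ε-closure = {N, P, T}.
Read 'b': N→{T, U}, P→{R}, T→{T}; now {R, T, U}.
Read 'b': R→∅, T→{T}, U→{T, U}; now {T, U}.
Read 'a': T→{N}, U→{S, T}; union {N, S, T}; ε-closure = {N, S, T, U}.
Read 'b': N→{T, U}, S→{N}, T→{T}, U→{T, U}; now {N, T, U}.
Read 'a': N→{P}, T→{N}, U→{S, T}; union {N, P, S, T}; ε-closure = {N, P, S, T, U}.
Read 'a': N→{P}, P→{S, U}, S→{S, T, V}, T→{N}, U→{S, T}; now {N, P, S, T, U, V}.
Read 'a': N→{P}, P→{S, U}, S→{S, T, V}, T→{N}, U→{S, T}, V→∅; now {N, P, S, T, U, V}.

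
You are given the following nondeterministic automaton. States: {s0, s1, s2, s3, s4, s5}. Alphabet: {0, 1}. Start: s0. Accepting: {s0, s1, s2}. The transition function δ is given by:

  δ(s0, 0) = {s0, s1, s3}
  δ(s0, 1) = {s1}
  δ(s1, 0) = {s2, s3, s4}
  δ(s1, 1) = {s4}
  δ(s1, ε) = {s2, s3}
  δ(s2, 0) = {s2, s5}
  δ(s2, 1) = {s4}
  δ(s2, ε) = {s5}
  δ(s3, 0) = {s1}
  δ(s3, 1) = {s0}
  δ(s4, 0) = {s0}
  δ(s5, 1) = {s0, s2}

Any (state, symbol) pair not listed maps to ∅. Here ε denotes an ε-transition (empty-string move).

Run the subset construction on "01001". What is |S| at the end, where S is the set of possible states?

Start in {s0}.
Read '0': s0→{s0, s1, s3}; union {s0, s1, s3}; ε-closure = {s0, s1, s2, s3, s5}.
Read '1': s0→{s1}, s1→{s4}, s2→{s4}, s3→{s0}, s5→{s0, s2}; union {s0, s1, s2, s4}; ε-closure = {s0, s1, s2, s3, s4, s5}.
Read '0': s0→{s0, s1, s3}, s1→{s2, s3, s4}, s2→{s2, s5}, s3→{s1}, s4→{s0}, s5→∅; now {s0, s1, s2, s3, s4, s5}.
Read '0': s0→{s0, s1, s3}, s1→{s2, s3, s4}, s2→{s2, s5}, s3→{s1}, s4→{s0}, s5→∅; now {s0, s1, s2, s3, s4, s5}.
Read '1': s0→{s1}, s1→{s4}, s2→{s4}, s3→{s0}, s4→∅, s5→{s0, s2}; union {s0, s1, s2, s4}; ε-closure = {s0, s1, s2, s3, s4, s5}.
That set has 6 states.

6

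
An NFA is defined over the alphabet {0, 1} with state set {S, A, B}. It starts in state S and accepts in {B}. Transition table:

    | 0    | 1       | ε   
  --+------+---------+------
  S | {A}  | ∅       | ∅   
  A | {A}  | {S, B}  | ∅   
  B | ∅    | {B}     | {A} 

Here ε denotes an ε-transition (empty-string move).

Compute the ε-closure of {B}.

Begin with {B}.
ε-move B → A; add A.

{A, B}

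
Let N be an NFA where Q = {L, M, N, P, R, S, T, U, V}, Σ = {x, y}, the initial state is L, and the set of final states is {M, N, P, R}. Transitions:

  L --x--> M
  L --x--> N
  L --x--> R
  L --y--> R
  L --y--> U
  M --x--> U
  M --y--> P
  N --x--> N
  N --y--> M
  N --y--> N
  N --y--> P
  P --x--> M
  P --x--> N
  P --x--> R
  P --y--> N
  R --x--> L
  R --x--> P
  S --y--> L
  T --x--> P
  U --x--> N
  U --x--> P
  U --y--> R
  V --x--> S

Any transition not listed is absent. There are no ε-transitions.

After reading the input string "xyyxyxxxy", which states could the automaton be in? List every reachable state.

{M, N, P, R, U}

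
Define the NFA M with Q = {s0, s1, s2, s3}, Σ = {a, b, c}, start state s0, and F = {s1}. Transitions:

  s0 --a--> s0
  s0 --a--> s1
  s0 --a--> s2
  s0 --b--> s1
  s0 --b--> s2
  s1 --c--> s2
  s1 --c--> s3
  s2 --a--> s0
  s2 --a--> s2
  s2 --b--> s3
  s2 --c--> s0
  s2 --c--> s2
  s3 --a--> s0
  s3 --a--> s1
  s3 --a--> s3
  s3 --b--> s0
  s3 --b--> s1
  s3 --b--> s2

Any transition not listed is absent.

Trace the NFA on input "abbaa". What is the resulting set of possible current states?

Start in {s0}.
Read 'a': {s0} → {s0, s1, s2}.
Read 'b': {s0, s1, s2} → {s1, s2, s3}.
Read 'b': {s1, s2, s3} → {s0, s1, s2, s3}.
Read 'a': {s0, s1, s2, s3} → {s0, s1, s2, s3}.
Read 'a': {s0, s1, s2, s3} → {s0, s1, s2, s3}.

{s0, s1, s2, s3}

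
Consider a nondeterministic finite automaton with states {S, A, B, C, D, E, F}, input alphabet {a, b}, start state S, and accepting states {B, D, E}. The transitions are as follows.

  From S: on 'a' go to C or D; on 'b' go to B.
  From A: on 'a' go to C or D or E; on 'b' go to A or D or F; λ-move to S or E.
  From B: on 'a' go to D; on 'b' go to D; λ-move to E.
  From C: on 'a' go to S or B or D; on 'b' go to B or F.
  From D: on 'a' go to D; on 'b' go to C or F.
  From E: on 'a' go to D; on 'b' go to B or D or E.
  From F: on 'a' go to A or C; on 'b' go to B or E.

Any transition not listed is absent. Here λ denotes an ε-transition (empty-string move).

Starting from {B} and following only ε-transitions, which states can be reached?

Begin with {B}.
ε-move B → E; add E.

{B, E}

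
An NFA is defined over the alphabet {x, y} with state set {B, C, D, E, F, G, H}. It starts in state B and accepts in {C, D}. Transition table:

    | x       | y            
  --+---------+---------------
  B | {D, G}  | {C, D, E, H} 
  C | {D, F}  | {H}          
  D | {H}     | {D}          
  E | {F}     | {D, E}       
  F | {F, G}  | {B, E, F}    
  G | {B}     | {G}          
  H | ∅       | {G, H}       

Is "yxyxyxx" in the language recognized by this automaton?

Start in {B}.
Read 'y': {B} → {C, D, E, H}.
Read 'x': {C, D, E, H} → {D, F, H}.
Read 'y': {D, F, H} → {B, D, E, F, G, H}.
Read 'x': {B, D, E, F, G, H} → {B, D, F, G, H}.
Read 'y': {B, D, F, G, H} → {B, C, D, E, F, G, H}.
Read 'x': {B, C, D, E, F, G, H} → {B, D, F, G, H}.
Read 'x': {B, D, F, G, H} → {B, D, F, G, H}.
The final set {B, D, F, G, H} contains the accepting state D.

Yes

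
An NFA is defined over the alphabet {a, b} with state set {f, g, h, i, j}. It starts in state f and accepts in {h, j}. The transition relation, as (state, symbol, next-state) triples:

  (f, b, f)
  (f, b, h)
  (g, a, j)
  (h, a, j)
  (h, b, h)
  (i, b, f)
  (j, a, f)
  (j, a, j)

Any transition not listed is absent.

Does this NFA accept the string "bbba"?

Start in {f}.
Read 'b': f→{f, h}; now {f, h}.
Read 'b': f→{f, h}, h→{h}; now {f, h}.
Read 'b': f→{f, h}, h→{h}; now {f, h}.
Read 'a': f→∅, h→{j}; now {j}.
The final set {j} contains the accepting state j.

Yes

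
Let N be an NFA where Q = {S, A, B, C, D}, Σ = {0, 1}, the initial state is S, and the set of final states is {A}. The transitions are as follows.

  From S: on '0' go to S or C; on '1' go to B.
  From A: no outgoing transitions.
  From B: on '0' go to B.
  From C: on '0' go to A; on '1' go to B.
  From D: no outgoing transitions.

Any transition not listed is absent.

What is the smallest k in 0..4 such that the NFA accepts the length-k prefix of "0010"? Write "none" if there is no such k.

Start in {S}.
Read '0': S→{S, C}; now {S, C}.
Read '0': S→{S, C}, C→{A}; now {S, A, C}.
None of the earlier sets intersect F, but {S, A, C} does.

2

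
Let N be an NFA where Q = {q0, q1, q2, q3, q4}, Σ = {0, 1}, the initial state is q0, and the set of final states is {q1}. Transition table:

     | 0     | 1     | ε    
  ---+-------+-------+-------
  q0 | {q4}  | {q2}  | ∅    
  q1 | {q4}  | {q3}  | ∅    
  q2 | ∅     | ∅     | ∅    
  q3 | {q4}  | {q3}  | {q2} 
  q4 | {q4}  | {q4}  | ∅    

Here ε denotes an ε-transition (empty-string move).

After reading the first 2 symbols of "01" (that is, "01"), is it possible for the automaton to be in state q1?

No

Start in {q0}.
Read '0': {q0} → {q4}.
Read '1': {q4} → {q4}.
State q1 is not in {q4}.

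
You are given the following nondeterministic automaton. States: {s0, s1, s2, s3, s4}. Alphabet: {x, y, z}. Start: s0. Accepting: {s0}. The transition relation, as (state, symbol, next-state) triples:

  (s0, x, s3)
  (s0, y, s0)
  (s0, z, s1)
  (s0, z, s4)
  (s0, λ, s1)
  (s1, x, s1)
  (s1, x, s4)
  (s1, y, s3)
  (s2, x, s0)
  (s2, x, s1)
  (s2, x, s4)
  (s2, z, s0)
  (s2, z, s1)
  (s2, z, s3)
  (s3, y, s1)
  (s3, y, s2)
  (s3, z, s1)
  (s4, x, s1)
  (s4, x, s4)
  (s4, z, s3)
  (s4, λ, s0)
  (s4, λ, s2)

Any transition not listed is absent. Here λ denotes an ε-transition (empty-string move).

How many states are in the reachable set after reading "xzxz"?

Start: ε-closure({s0}) = {s0, s1}.
Read 'x': {s0, s1} → {s0, s1, s2, s3, s4}.
Read 'z': {s0, s1, s2, s3, s4} → {s0, s1, s2, s3, s4}.
Read 'x': {s0, s1, s2, s3, s4} → {s0, s1, s2, s3, s4}.
Read 'z': {s0, s1, s2, s3, s4} → {s0, s1, s2, s3, s4}.
That set has 5 states.

5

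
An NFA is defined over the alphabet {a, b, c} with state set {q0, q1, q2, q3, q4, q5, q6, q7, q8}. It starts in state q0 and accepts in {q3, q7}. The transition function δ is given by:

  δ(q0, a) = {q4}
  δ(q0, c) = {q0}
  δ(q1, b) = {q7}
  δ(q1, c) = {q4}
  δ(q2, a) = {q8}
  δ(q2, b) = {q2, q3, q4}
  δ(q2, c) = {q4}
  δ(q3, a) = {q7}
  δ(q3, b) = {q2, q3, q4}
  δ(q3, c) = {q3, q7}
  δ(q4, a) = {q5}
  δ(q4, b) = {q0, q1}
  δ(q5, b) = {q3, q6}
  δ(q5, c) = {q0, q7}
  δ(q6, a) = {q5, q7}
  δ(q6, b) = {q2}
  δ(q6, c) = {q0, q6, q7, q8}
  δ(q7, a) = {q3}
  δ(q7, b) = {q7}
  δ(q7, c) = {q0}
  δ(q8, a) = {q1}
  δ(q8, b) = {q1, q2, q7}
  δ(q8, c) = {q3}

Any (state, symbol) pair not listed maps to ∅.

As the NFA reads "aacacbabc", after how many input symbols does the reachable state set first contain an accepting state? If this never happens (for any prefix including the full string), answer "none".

3

Start in {q0}.
Read 'a': {q0} → {q4}.
Read 'a': {q4} → {q5}.
Read 'c': {q5} → {q0, q7}.
None of the earlier sets intersect F, but {q0, q7} does.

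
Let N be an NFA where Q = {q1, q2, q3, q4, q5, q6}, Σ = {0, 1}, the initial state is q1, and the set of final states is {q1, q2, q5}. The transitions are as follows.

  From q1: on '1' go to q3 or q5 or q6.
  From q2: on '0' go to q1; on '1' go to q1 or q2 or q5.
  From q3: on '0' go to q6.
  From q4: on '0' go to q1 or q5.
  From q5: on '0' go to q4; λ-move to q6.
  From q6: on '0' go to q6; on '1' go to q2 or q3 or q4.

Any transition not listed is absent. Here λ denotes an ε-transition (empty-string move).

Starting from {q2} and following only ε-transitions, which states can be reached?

{q2}

Begin with {q2}.
No ε-moves leave this set, so the closure equals the set itself.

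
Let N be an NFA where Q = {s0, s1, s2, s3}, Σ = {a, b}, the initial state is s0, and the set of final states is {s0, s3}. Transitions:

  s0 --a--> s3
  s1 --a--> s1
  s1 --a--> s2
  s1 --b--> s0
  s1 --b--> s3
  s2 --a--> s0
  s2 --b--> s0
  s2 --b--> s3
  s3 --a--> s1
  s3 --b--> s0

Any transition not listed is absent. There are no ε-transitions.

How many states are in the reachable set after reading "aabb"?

1

Start in {s0}.
Read 'a': s0→{s3}; now {s3}.
Read 'a': s3→{s1}; now {s1}.
Read 'b': s1→{s0, s3}; now {s0, s3}.
Read 'b': s0→∅, s3→{s0}; now {s0}.
That set has 1 state.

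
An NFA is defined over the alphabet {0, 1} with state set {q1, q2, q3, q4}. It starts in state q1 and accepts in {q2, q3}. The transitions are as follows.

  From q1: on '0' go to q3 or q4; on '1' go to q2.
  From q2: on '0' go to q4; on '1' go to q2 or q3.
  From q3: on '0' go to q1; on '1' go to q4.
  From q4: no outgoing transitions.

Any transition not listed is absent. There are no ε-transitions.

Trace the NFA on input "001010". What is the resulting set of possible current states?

Start in {q1}.
Read '0': q1→{q3, q4}; now {q3, q4}.
Read '0': q3→{q1}, q4→∅; now {q1}.
Read '1': q1→{q2}; now {q2}.
Read '0': q2→{q4}; now {q4}.
Read '1': q4→∅; now ∅.
The set is empty and remains empty for the remaining 1 symbol.

∅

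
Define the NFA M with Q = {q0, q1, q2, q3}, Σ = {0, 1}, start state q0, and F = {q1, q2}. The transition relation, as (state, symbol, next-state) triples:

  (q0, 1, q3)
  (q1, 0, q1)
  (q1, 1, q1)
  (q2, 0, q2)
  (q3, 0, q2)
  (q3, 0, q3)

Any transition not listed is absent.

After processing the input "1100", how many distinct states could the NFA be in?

0

Start in {q0}.
Read '1': {q0} → {q3}.
Read '1': {q3} → ∅.
The set is empty and remains empty for the remaining 2 symbols.
That set has 0 states.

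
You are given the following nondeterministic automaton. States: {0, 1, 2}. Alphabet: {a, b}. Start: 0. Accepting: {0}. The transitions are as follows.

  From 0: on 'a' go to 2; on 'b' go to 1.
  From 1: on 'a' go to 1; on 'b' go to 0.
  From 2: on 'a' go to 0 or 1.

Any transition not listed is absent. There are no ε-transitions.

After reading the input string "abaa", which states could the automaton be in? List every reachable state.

∅

Start in {0}.
Read 'a': 0→{2}; now {2}.
Read 'b': 2→∅; now ∅.
The set is empty and remains empty for the remaining 2 symbols.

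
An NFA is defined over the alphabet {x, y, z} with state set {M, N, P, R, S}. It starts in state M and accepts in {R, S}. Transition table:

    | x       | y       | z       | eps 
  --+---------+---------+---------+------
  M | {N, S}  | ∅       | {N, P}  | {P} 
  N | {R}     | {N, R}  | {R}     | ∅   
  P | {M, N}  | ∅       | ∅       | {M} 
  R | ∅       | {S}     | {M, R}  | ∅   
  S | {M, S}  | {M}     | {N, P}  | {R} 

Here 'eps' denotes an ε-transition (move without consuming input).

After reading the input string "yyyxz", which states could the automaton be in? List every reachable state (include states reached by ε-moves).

∅

Start: ε-closure({M}) = {M, P}.
Read 'y': M→∅, P→∅; now ∅.
The set is empty and remains empty for the remaining 4 symbols.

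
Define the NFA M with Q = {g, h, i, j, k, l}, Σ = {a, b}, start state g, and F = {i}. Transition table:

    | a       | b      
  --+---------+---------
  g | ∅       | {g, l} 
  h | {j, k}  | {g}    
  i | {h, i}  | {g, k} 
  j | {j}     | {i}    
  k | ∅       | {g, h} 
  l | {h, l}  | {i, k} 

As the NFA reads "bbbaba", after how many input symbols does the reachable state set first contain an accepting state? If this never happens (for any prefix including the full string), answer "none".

Start in {g}.
Read 'b': g→{g, l}; now {g, l}.
Read 'b': g→{g, l}, l→{i, k}; now {g, i, k, l}.
None of the earlier sets intersect F, but {g, i, k, l} does.

2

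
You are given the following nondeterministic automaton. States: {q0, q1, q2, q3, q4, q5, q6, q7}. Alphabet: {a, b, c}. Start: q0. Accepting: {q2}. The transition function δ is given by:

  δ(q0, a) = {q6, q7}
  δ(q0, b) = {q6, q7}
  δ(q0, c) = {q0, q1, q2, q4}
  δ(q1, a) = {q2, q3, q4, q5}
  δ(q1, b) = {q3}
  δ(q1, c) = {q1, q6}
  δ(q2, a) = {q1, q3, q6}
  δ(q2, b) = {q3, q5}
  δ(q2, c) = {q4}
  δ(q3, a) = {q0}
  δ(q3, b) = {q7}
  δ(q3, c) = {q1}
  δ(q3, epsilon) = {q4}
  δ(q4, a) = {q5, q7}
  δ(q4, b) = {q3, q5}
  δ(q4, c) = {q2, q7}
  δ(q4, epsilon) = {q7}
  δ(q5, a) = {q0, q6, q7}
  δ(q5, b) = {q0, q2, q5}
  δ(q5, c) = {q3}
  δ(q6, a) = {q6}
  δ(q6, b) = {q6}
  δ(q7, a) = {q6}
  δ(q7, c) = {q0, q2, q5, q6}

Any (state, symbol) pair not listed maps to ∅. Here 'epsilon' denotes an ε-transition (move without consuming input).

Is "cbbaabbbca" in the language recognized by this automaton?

Yes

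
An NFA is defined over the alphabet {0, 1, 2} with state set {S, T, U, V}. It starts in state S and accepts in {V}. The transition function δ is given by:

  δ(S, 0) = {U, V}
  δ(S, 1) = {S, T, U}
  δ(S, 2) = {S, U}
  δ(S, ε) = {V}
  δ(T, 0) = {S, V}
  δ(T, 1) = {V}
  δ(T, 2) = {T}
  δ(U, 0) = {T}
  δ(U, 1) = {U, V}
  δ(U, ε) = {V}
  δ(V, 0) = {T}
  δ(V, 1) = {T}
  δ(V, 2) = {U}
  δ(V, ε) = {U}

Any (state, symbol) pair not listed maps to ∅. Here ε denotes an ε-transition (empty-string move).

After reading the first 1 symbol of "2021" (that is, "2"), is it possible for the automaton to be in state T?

Start: ε-closure({S}) = {S, U, V}.
Read '2': {S, U, V} → {S, U, V}.
State T is not in {S, U, V}.

No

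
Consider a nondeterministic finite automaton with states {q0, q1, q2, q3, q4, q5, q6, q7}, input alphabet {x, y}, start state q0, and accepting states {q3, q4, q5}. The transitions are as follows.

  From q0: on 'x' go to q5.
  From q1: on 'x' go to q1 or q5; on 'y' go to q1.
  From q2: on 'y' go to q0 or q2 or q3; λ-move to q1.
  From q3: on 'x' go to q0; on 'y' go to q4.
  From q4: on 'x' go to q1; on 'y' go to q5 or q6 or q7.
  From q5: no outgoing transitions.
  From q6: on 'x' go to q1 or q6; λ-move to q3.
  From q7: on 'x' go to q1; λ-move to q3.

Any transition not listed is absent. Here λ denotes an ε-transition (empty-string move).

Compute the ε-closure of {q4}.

Begin with {q4}.
No ε-moves leave this set, so the closure equals the set itself.

{q4}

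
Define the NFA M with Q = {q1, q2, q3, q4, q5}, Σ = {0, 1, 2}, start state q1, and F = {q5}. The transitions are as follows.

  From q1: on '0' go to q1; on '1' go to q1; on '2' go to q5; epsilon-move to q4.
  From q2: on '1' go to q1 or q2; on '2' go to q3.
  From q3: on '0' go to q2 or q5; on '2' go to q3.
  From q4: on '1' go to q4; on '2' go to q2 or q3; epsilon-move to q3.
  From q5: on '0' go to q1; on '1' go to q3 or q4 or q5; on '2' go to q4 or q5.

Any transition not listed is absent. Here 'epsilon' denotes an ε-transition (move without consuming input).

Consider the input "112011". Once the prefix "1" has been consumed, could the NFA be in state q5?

No

Start: ε-closure({q1}) = {q1, q3, q4}.
Read '1': q1→{q1}, q3→∅, q4→{q4}; union {q1, q4}; ε-closure = {q1, q3, q4}.
State q5 is not in {q1, q3, q4}.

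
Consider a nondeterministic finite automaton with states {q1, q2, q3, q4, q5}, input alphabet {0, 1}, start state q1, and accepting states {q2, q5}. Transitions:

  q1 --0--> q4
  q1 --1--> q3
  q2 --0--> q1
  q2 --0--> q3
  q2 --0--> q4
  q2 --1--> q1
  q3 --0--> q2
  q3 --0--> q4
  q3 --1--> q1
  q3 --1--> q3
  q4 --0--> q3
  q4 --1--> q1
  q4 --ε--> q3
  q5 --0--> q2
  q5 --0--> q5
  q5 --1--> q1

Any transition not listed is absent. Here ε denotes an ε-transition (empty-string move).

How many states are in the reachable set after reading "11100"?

Start in {q1}.
Read '1': {q1} → {q3}.
Read '1': {q3} → {q1, q3}.
Read '1': {q1, q3} → {q1, q3}.
Read '0': {q1, q3} → {q2, q3, q4}.
Read '0': {q2, q3, q4} → {q1, q2, q3, q4}.
That set has 4 states.

4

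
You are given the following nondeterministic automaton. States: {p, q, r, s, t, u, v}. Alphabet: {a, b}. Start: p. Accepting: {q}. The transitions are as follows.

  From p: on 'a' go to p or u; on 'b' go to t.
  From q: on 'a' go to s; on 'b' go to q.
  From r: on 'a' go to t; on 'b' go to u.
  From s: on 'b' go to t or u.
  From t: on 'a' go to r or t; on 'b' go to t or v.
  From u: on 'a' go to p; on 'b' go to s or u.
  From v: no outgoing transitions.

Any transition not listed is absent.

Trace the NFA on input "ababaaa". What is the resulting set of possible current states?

Start in {p}.
Read 'a': p→{p, u}; now {p, u}.
Read 'b': p→{t}, u→{s, u}; now {s, t, u}.
Read 'a': s→∅, t→{r, t}, u→{p}; now {p, r, t}.
Read 'b': p→{t}, r→{u}, t→{t, v}; now {t, u, v}.
Read 'a': t→{r, t}, u→{p}, v→∅; now {p, r, t}.
Read 'a': p→{p, u}, r→{t}, t→{r, t}; now {p, r, t, u}.
Read 'a': p→{p, u}, r→{t}, t→{r, t}, u→{p}; now {p, r, t, u}.

{p, r, t, u}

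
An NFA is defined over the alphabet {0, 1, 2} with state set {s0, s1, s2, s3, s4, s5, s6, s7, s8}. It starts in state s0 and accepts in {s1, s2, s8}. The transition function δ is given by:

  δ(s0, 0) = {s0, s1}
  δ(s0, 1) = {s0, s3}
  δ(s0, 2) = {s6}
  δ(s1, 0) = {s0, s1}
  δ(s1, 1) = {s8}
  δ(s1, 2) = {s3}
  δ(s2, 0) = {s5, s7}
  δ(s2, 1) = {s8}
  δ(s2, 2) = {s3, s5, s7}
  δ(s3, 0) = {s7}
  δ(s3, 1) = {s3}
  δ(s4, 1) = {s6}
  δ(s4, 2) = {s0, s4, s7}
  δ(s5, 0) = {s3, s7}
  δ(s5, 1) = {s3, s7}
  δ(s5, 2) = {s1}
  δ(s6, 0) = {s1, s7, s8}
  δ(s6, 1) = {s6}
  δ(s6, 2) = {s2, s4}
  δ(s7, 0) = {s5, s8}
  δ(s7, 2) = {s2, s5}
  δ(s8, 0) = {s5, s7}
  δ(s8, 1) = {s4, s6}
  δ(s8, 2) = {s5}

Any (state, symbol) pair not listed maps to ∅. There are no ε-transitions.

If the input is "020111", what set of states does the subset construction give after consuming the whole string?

{s6}

Start in {s0}.
Read '0': s0→{s0, s1}; now {s0, s1}.
Read '2': s0→{s6}, s1→{s3}; now {s3, s6}.
Read '0': s3→{s7}, s6→{s1, s7, s8}; now {s1, s7, s8}.
Read '1': s1→{s8}, s7→∅, s8→{s4, s6}; now {s4, s6, s8}.
Read '1': s4→{s6}, s6→{s6}, s8→{s4, s6}; now {s4, s6}.
Read '1': s4→{s6}, s6→{s6}; now {s6}.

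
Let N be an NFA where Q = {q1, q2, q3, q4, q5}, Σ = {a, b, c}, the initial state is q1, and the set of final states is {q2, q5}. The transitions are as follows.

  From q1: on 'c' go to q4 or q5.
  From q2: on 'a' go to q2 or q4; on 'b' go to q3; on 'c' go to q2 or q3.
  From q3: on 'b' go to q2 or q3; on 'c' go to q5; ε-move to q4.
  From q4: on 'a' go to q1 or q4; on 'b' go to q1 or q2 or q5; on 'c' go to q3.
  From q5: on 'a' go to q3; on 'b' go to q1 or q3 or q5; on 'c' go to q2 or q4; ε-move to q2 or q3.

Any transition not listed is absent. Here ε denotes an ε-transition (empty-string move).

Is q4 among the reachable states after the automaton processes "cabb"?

Yes

Start in {q1}.
Read 'c': q1→{q4, q5}; union {q4, q5}; ε-closure = {q2, q3, q4, q5}.
Read 'a': q2→{q2, q4}, q3→∅, q4→{q1, q4}, q5→{q3}; now {q1, q2, q3, q4}.
Read 'b': q1→∅, q2→{q3}, q3→{q2, q3}, q4→{q1, q2, q5}; union {q1, q2, q3, q5}; ε-closure = {q1, q2, q3, q4, q5}.
Read 'b': q1→∅, q2→{q3}, q3→{q2, q3}, q4→{q1, q2, q5}, q5→{q1, q3, q5}; union {q1, q2, q3, q5}; ε-closure = {q1, q2, q3, q4, q5}.
State q4 is in {q1, q2, q3, q4, q5}.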